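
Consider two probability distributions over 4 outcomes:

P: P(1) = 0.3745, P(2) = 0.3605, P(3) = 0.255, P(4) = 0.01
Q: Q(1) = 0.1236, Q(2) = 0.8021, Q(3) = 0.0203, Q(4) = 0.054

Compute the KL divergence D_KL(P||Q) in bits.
1.0897 bits

D_KL(P||Q) = Σ P(x) log₂(P(x)/Q(x))

Computing term by term:
  P(1)·log₂(P(1)/Q(1)) = 0.3745·log₂(0.3745/0.1236) = 0.59893
  P(2)·log₂(P(2)/Q(2)) = 0.3605·log₂(0.3605/0.8021) = -0.41594
  P(3)·log₂(P(3)/Q(3)) = 0.255·log₂(0.255/0.0203) = 0.93099
  P(4)·log₂(P(4)/Q(4)) = 0.01·log₂(0.01/0.054) = -0.02433

D_KL(P||Q) = 0.59893 - 0.41594 + 0.93099 - 0.02433 = 1.08965 ≈ 1.0897 bits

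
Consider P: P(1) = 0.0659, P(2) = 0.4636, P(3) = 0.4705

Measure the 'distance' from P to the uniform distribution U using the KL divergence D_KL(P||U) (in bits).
0.3005 bits

U(i) = 1/3 for all i

D_KL(P||U) = Σ P(x) log₂(P(x) / (1/3))
           = Σ P(x) log₂(P(x)) + log₂(3)
           = log₂(3) - H(P)

H(P) = -Σ P(x) log₂(P(x)):
  -P(1)·log₂(P(1)) = -(0.0659)·log₂(0.0659) = 0.25856
  -P(2)·log₂(P(2)) = -(0.4636)·log₂(0.4636) = 0.51415
  -P(3)·log₂(P(3)) = -(0.4705)·log₂(0.4705) = 0.51178
H(P) = 0.25856 + 0.51415 + 0.51178 = 1.28449 bits

log₂(3) = 1.58496 bits

D_KL(P||U) = 1.58496 - 1.28449 = 0.30047 ≈ 0.3005 bits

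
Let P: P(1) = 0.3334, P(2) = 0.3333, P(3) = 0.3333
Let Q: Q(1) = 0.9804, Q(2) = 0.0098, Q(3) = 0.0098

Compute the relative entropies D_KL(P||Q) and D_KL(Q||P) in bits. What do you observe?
D_KL(P||Q) = 2.8728 bits, D_KL(Q||P) = 1.4259 bits. The two directions give different values (D_KL(P||Q) exceeds D_KL(Q||P) by 1.4469 bits): KL divergence is asymmetric.

D_KL(P||Q) = Σ P(x) log₂(P(x)/Q(x))

Computing term by term:
  P(1)·log₂(P(1)/Q(1)) = 0.3334·log₂(0.3334/0.9804) = -0.51881
  P(2)·log₂(P(2)/Q(2)) = 0.3333·log₂(0.3333/0.0098) = 1.69580
  P(3)·log₂(P(3)/Q(3)) = 0.3333·log₂(0.3333/0.0098) = 1.69580

D_KL(P||Q) = -0.51881 + 1.69580 + 1.69580 = 2.87279 ≈ 2.8728 bits

D_KL(Q||P) = Σ Q(x) log₂(Q(x)/P(x))

Computing term by term:
  Q(1)·log₂(Q(1)/P(1)) = 0.9804·log₂(0.9804/0.3334) = 1.52562
  Q(2)·log₂(Q(2)/P(2)) = 0.0098·log₂(0.0098/0.3333) = -0.04986
  Q(3)·log₂(Q(3)/P(3)) = 0.0098·log₂(0.0098/0.3333) = -0.04986

D_KL(Q||P) = 1.52562 - 0.04986 - 0.04986 = 1.42590 ≈ 1.4259 bits

These are NOT equal (difference: 1.4469 bits). KL divergence is asymmetric: D_KL(P||Q) ≠ D_KL(Q||P) in general.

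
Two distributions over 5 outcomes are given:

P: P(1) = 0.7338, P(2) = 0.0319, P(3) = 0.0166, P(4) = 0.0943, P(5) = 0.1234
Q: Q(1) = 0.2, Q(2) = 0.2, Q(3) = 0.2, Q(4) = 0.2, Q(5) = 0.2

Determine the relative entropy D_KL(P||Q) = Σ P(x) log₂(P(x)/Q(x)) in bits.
1.0438 bits

D_KL(P||Q) = Σ P(x) log₂(P(x)/Q(x))

Computing term by term:
  P(1)·log₂(P(1)/Q(1)) = 0.7338·log₂(0.7338/0.2) = 1.37616
  P(2)·log₂(P(2)/Q(2)) = 0.0319·log₂(0.0319/0.2) = -0.08448
  P(3)·log₂(P(3)/Q(3)) = 0.0166·log₂(0.0166/0.2) = -0.05961
  P(4)·log₂(P(4)/Q(4)) = 0.0943·log₂(0.0943/0.2) = -0.10228
  P(5)·log₂(P(5)/Q(5)) = 0.1234·log₂(0.1234/0.2) = -0.08597

D_KL(P||Q) = 1.37616 - 0.08448 - 0.05961 - 0.10228 - 0.08597 = 1.04382 ≈ 1.0438 bits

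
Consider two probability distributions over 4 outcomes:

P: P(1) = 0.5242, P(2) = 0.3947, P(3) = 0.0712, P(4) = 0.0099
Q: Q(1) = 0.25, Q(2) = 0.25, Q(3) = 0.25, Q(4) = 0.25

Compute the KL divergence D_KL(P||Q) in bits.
0.6449 bits

D_KL(P||Q) = Σ P(x) log₂(P(x)/Q(x))

Computing term by term:
  P(1)·log₂(P(1)/Q(1)) = 0.5242·log₂(0.5242/0.25) = 0.55994
  P(2)·log₂(P(2)/Q(2)) = 0.3947·log₂(0.3947/0.25) = 0.26004
  P(3)·log₂(P(3)/Q(3)) = 0.0712·log₂(0.0712/0.25) = -0.12901
  P(4)·log₂(P(4)/Q(4)) = 0.0099·log₂(0.0099/0.25) = -0.04612

D_KL(P||Q) = 0.55994 + 0.26004 - 0.12901 - 0.04612 = 0.64485 ≈ 0.6449 bits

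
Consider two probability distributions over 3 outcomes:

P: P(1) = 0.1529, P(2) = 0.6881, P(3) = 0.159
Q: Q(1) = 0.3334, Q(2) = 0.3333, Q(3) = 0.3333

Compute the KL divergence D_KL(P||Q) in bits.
0.3779 bits

D_KL(P||Q) = Σ P(x) log₂(P(x)/Q(x))

Computing term by term:
  P(1)·log₂(P(1)/Q(1)) = 0.1529·log₂(0.1529/0.3334) = -0.17196
  P(2)·log₂(P(2)/Q(2)) = 0.6881·log₂(0.6881/0.3333) = 0.71961
  P(3)·log₂(P(3)/Q(3)) = 0.159·log₂(0.159/0.3333) = -0.16978

D_KL(P||Q) = -0.17196 + 0.71961 - 0.16978 = 0.37787 ≈ 0.3779 bits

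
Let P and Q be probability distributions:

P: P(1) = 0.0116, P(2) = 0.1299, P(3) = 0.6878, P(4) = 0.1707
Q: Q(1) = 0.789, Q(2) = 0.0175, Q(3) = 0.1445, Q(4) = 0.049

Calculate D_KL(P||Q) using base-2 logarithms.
2.1606 bits

D_KL(P||Q) = Σ P(x) log₂(P(x)/Q(x))

Computing term by term:
  P(1)·log₂(P(1)/Q(1)) = 0.0116·log₂(0.0116/0.789) = -0.07062
  P(2)·log₂(P(2)/Q(2)) = 0.1299·log₂(0.1299/0.0175) = 0.37567
  P(3)·log₂(P(3)/Q(3)) = 0.6878·log₂(0.6878/0.1445) = 1.54818
  P(4)·log₂(P(4)/Q(4)) = 0.1707·log₂(0.1707/0.049) = 0.30736

D_KL(P||Q) = -0.07062 + 0.37567 + 1.54818 + 0.30736 = 2.16059 ≈ 2.1606 bits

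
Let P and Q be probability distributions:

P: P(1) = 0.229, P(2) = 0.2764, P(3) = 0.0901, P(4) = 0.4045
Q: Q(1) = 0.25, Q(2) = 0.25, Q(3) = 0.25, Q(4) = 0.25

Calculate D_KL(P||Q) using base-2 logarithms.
0.1592 bits

D_KL(P||Q) = Σ P(x) log₂(P(x)/Q(x))

Computing term by term:
  P(1)·log₂(P(1)/Q(1)) = 0.229·log₂(0.229/0.25) = -0.02899
  P(2)·log₂(P(2)/Q(2)) = 0.2764·log₂(0.2764/0.25) = 0.04003
  P(3)·log₂(P(3)/Q(3)) = 0.0901·log₂(0.0901/0.25) = -0.13266
  P(4)·log₂(P(4)/Q(4)) = 0.4045·log₂(0.4045/0.25) = 0.28081

D_KL(P||Q) = -0.02899 + 0.04003 - 0.13266 + 0.28081 = 0.15919 ≈ 0.1592 bits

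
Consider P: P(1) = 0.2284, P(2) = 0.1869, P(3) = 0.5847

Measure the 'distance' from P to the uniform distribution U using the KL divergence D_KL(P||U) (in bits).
0.1935 bits

U(i) = 1/3 for all i

D_KL(P||U) = Σ P(x) log₂(P(x) / (1/3))
           = Σ P(x) log₂(P(x)) + log₂(3)
           = log₂(3) - H(P)

H(P) = -Σ P(x) log₂(P(x)):
  -P(1)·log₂(P(1)) = -(0.2284)·log₂(0.2284) = 0.48658
  -P(2)·log₂(P(2)) = -(0.1869)·log₂(0.1869) = 0.45223
  -P(3)·log₂(P(3)) = -(0.5847)·log₂(0.5847) = 0.45269
H(P) = 0.48658 + 0.45223 + 0.45269 = 1.39150 bits

log₂(3) = 1.58496 bits

D_KL(P||U) = 1.58496 - 1.39150 = 0.19346 ≈ 0.1935 bits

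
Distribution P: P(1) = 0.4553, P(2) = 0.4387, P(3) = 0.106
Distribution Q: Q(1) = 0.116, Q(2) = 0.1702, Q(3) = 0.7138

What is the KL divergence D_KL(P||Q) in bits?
1.2058 bits

D_KL(P||Q) = Σ P(x) log₂(P(x)/Q(x))

Computing term by term:
  P(1)·log₂(P(1)/Q(1)) = 0.4553·log₂(0.4553/0.116) = 0.89817
  P(2)·log₂(P(2)/Q(2)) = 0.4387·log₂(0.4387/0.1702) = 0.59927
  P(3)·log₂(P(3)/Q(3)) = 0.106·log₂(0.106/0.7138) = -0.29165

D_KL(P||Q) = 0.89817 + 0.59927 - 0.29165 = 1.20579 ≈ 1.2058 bits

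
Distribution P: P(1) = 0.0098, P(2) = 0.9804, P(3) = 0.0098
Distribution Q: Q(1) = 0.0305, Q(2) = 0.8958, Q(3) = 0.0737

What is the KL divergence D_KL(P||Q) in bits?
0.0831 bits

D_KL(P||Q) = Σ P(x) log₂(P(x)/Q(x))

Computing term by term:
  P(1)·log₂(P(1)/Q(1)) = 0.0098·log₂(0.0098/0.0305) = -0.01605
  P(2)·log₂(P(2)/Q(2)) = 0.9804·log₂(0.9804/0.8958) = 0.12764
  P(3)·log₂(P(3)/Q(3)) = 0.0098·log₂(0.0098/0.0737) = -0.02853

D_KL(P||Q) = -0.01605 + 0.12764 - 0.02853 = 0.08306 ≈ 0.0831 bits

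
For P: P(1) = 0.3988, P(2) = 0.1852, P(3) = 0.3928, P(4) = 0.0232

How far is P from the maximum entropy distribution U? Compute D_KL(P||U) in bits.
0.3650 bits

U(i) = 1/4 for all i

D_KL(P||U) = Σ P(x) log₂(P(x) / (1/4))
           = Σ P(x) log₂(P(x)) + log₂(4)
           = log₂(4) - H(P)

H(P) = -Σ P(x) log₂(P(x)):
  -P(1)·log₂(P(1)) = -(0.3988)·log₂(0.3988) = 0.52891
  -P(2)·log₂(P(2)) = -(0.1852)·log₂(0.1852) = 0.45056
  -P(3)·log₂(P(3)) = -(0.3928)·log₂(0.3928) = 0.52955
  -P(4)·log₂(P(4)) = -(0.0232)·log₂(0.0232) = 0.12597
H(P) = 0.52891 + 0.45056 + 0.52955 + 0.12597 = 1.63499 bits

log₂(4) = 2.00000 bits

D_KL(P||U) = 2.00000 - 1.63499 = 0.36501 ≈ 0.3650 bits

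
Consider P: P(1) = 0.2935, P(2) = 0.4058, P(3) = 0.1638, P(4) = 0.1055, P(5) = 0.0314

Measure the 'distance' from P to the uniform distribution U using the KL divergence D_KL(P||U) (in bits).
0.3482 bits

U(i) = 1/5 for all i

D_KL(P||U) = Σ P(x) log₂(P(x) / (1/5))
           = Σ P(x) log₂(P(x)) + log₂(5)
           = log₂(5) - H(P)

H(P) = -Σ P(x) log₂(P(x)):
  -P(1)·log₂(P(1)) = -(0.2935)·log₂(0.2935) = 0.51907
  -P(2)·log₂(P(2)) = -(0.4058)·log₂(0.4058) = 0.52801
  -P(3)·log₂(P(3)) = -(0.1638)·log₂(0.1638) = 0.42752
  -P(4)·log₂(P(4)) = -(0.1055)·log₂(0.1055) = 0.34231
  -P(5)·log₂(P(5)) = -(0.0314)·log₂(0.0314) = 0.15678
H(P) = 0.51907 + 0.52801 + 0.42752 + 0.34231 + 0.15678 = 1.97369 bits

log₂(5) = 2.32193 bits

D_KL(P||U) = 2.32193 - 1.97369 = 0.34824 ≈ 0.3482 bits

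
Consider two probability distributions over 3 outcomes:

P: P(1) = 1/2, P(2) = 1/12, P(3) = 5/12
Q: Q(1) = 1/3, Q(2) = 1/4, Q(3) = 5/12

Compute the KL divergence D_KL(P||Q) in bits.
0.1604 bits

D_KL(P||Q) = Σ P(x) log₂(P(x)/Q(x))

Computing term by term:
  P(1)·log₂(P(1)/Q(1)) = (1/2)·log₂((1/2)/(1/3)) = 0.29248
  P(2)·log₂(P(2)/Q(2)) = (1/12)·log₂((1/12)/(1/4)) = -0.13208
  P(3)·log₂(P(3)/Q(3)) = (5/12)·log₂((5/12)/(5/12)) = 0.00000

D_KL(P||Q) = 0.29248 - 0.13208 + 0.00000 = 0.16040 ≈ 0.1604 bits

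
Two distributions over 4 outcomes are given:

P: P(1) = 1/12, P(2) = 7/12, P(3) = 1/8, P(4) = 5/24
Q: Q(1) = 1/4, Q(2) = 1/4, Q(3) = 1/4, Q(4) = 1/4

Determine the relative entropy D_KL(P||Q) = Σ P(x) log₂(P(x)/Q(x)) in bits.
0.4012 bits

D_KL(P||Q) = Σ P(x) log₂(P(x)/Q(x))

Computing term by term:
  P(1)·log₂(P(1)/Q(1)) = (1/12)·log₂((1/12)/(1/4)) = -0.13208
  P(2)·log₂(P(2)/Q(2)) = (7/12)·log₂((7/12)/(1/4)) = 0.71306
  P(3)·log₂(P(3)/Q(3)) = (1/8)·log₂((1/8)/(1/4)) = -0.12500
  P(4)·log₂(P(4)/Q(4)) = (5/24)·log₂((5/24)/(1/4)) = -0.05480

D_KL(P||Q) = -0.13208 + 0.71306 - 0.12500 - 0.05480 = 0.40118 ≈ 0.4012 bits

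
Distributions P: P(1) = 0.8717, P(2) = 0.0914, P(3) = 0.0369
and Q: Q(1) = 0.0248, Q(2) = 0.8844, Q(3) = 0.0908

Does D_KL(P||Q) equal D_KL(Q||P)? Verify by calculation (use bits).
D_KL(P||Q) = 4.1293 bits, D_KL(Q||P) = 2.8865 bits. No — D_KL(P||Q) ≠ D_KL(Q||P) for this pair.

D_KL(P||Q) = Σ P(x) log₂(P(x)/Q(x))

Computing term by term:
  P(1)·log₂(P(1)/Q(1)) = 0.8717·log₂(0.8717/0.0248) = 4.47655
  P(2)·log₂(P(2)/Q(2)) = 0.0914·log₂(0.0914/0.8844) = -0.29928
  P(3)·log₂(P(3)/Q(3)) = 0.0369·log₂(0.0369/0.0908) = -0.04794

D_KL(P||Q) = 4.47655 - 0.29928 - 0.04794 = 4.12933 ≈ 4.1293 bits

D_KL(Q||P) = Σ Q(x) log₂(Q(x)/P(x))

Computing term by term:
  Q(1)·log₂(Q(1)/P(1)) = 0.0248·log₂(0.0248/0.8717) = -0.12736
  Q(2)·log₂(Q(2)/P(2)) = 0.8844·log₂(0.8844/0.0914) = 2.89591
  Q(3)·log₂(Q(3)/P(3)) = 0.0908·log₂(0.0908/0.0369) = 0.11796

D_KL(Q||P) = -0.12736 + 2.89591 + 0.11796 = 2.88651 ≈ 2.8865 bits

These are NOT equal (difference: 1.2428 bits). KL divergence is asymmetric: D_KL(P||Q) ≠ D_KL(Q||P) in general.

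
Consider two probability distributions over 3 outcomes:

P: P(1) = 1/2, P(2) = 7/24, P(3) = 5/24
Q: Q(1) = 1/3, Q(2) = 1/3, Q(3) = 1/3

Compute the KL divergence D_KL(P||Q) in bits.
0.0950 bits

D_KL(P||Q) = Σ P(x) log₂(P(x)/Q(x))

Computing term by term:
  P(1)·log₂(P(1)/Q(1)) = (1/2)·log₂((1/2)/(1/3)) = 0.29248
  P(2)·log₂(P(2)/Q(2)) = (7/24)·log₂((7/24)/(1/3)) = -0.05619
  P(3)·log₂(P(3)/Q(3)) = (5/24)·log₂((5/24)/(1/3)) = -0.14126

D_KL(P||Q) = 0.29248 - 0.05619 - 0.14126 = 0.09503 ≈ 0.0950 bits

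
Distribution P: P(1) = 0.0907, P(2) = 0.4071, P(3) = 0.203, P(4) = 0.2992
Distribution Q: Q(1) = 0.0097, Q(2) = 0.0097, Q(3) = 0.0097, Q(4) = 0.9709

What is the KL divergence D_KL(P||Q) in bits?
2.8698 bits

D_KL(P||Q) = Σ P(x) log₂(P(x)/Q(x))

Computing term by term:
  P(1)·log₂(P(1)/Q(1)) = 0.0907·log₂(0.0907/0.0097) = 0.29251
  P(2)·log₂(P(2)/Q(2)) = 0.4071·log₂(0.4071/0.0097) = 2.19478
  P(3)·log₂(P(3)/Q(3)) = 0.203·log₂(0.203/0.0097) = 0.89063
  P(4)·log₂(P(4)/Q(4)) = 0.2992·log₂(0.2992/0.9709) = -0.50811

D_KL(P||Q) = 0.29251 + 2.19478 + 0.89063 - 0.50811 = 2.86981 ≈ 2.8698 bits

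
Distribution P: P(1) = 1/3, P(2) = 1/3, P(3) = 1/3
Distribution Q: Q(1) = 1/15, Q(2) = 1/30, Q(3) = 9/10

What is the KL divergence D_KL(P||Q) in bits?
1.4036 bits

D_KL(P||Q) = Σ P(x) log₂(P(x)/Q(x))

Computing term by term:
  P(1)·log₂(P(1)/Q(1)) = (1/3)·log₂((1/3)/(1/15)) = 0.77398
  P(2)·log₂(P(2)/Q(2)) = (1/3)·log₂((1/3)/(1/30)) = 1.10731
  P(3)·log₂(P(3)/Q(3)) = (1/3)·log₂((1/3)/(9/10)) = -0.47765

D_KL(P||Q) = 0.77398 + 1.10731 - 0.47765 = 1.40364 ≈ 1.4036 bits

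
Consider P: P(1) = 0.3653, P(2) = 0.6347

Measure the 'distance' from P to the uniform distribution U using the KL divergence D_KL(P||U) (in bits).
0.0530 bits

U(i) = 1/2 for all i

D_KL(P||U) = Σ P(x) log₂(P(x) / (1/2))
           = Σ P(x) log₂(P(x)) + log₂(2)
           = log₂(2) - H(P)

H(P) = -Σ P(x) log₂(P(x)):
  -P(1)·log₂(P(1)) = -(0.3653)·log₂(0.3653) = 0.53072
  -P(2)·log₂(P(2)) = -(0.6347)·log₂(0.6347) = 0.41627
H(P) = 0.53072 + 0.41627 = 0.94699 bits

log₂(2) = 1.00000 bits

D_KL(P||U) = 1.00000 - 0.94699 = 0.05301 ≈ 0.0530 bits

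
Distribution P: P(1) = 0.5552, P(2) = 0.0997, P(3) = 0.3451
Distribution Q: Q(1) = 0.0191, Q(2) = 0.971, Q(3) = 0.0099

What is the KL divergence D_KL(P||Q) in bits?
4.1397 bits

D_KL(P||Q) = Σ P(x) log₂(P(x)/Q(x))

Computing term by term:
  P(1)·log₂(P(1)/Q(1)) = 0.5552·log₂(0.5552/0.0191) = 2.69903
  P(2)·log₂(P(2)/Q(2)) = 0.0997·log₂(0.0997/0.971) = -0.32740
  P(3)·log₂(P(3)/Q(3)) = 0.3451·log₂(0.3451/0.0099) = 1.76810

D_KL(P||Q) = 2.69903 - 0.32740 + 1.76810 = 4.13973 ≈ 4.1397 bits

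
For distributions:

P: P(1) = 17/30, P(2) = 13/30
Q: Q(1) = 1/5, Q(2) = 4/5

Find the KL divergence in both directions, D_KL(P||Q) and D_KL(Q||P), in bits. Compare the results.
D_KL(P||Q) = 0.4681 bits, D_KL(Q||P) = 0.4071 bits. D_KL(P||Q) is larger than D_KL(Q||P) by 0.0610 bits; the two directions differ.

D_KL(P||Q) = Σ P(x) log₂(P(x)/Q(x))

Computing term by term:
  P(1)·log₂(P(1)/Q(1)) = (17/30)·log₂((17/30)/(1/5)) = 0.85142
  P(2)·log₂(P(2)/Q(2)) = (13/30)·log₂((13/30)/(4/5)) = -0.38329

D_KL(P||Q) = 0.85142 - 0.38329 = 0.46813 ≈ 0.4681 bits

D_KL(Q||P) = Σ Q(x) log₂(Q(x)/P(x))

Computing term by term:
  Q(1)·log₂(Q(1)/P(1)) = (1/5)·log₂((1/5)/(17/30)) = -0.30050
  Q(2)·log₂(Q(2)/P(2)) = (4/5)·log₂((4/5)/(13/30)) = 0.70762

D_KL(Q||P) = -0.30050 + 0.70762 = 0.40712 ≈ 0.4071 bits

These are NOT equal (difference: 0.0610 bits). KL divergence is asymmetric: D_KL(P||Q) ≠ D_KL(Q||P) in general.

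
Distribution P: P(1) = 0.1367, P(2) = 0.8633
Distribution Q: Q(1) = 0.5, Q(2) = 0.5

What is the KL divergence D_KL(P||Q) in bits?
0.4245 bits

D_KL(P||Q) = Σ P(x) log₂(P(x)/Q(x))

Computing term by term:
  P(1)·log₂(P(1)/Q(1)) = 0.1367·log₂(0.1367/0.5) = -0.25575
  P(2)·log₂(P(2)/Q(2)) = 0.8633·log₂(0.8633/0.5) = 0.68022

D_KL(P||Q) = -0.25575 + 0.68022 = 0.42447 ≈ 0.4245 bits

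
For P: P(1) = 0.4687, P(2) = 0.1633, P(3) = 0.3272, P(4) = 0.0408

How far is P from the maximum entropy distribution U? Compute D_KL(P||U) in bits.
0.3450 bits

U(i) = 1/4 for all i

D_KL(P||U) = Σ P(x) log₂(P(x) / (1/4))
           = Σ P(x) log₂(P(x)) + log₂(4)
           = log₂(4) - H(P)

H(P) = -Σ P(x) log₂(P(x)):
  -P(1)·log₂(P(1)) = -(0.4687)·log₂(0.4687) = 0.51241
  -P(2)·log₂(P(2)) = -(0.1633)·log₂(0.1633) = 0.42693
  -P(3)·log₂(P(3)) = -(0.3272)·log₂(0.3272) = 0.52737
  -P(4)·log₂(P(4)) = -(0.0408)·log₂(0.0408) = 0.18830
H(P) = 0.51241 + 0.42693 + 0.52737 + 0.18830 = 1.65501 bits

log₂(4) = 2.00000 bits

D_KL(P||U) = 2.00000 - 1.65501 = 0.34499 ≈ 0.3450 bits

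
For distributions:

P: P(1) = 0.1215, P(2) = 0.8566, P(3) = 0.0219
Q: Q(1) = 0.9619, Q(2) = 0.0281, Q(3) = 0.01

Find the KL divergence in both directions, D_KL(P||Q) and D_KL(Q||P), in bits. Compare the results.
D_KL(P||Q) = 3.8851 bits, D_KL(Q||P) = 2.7214 bits. D_KL(P||Q) is larger than D_KL(Q||P) by 1.1637 bits; the two directions differ.

D_KL(P||Q) = Σ P(x) log₂(P(x)/Q(x))

Computing term by term:
  P(1)·log₂(P(1)/Q(1)) = 0.1215·log₂(0.1215/0.9619) = -0.36267
  P(2)·log₂(P(2)/Q(2)) = 0.8566·log₂(0.8566/0.0281) = 4.22302
  P(3)·log₂(P(3)/Q(3)) = 0.0219·log₂(0.0219/0.01) = 0.02477

D_KL(P||Q) = -0.36267 + 4.22302 + 0.02477 = 3.88512 ≈ 3.8851 bits

D_KL(Q||P) = Σ Q(x) log₂(Q(x)/P(x))

Computing term by term:
  Q(1)·log₂(Q(1)/P(1)) = 0.9619·log₂(0.9619/0.1215) = 2.87120
  Q(2)·log₂(Q(2)/P(2)) = 0.0281·log₂(0.0281/0.8566) = -0.13853
  Q(3)·log₂(Q(3)/P(3)) = 0.01·log₂(0.01/0.0219) = -0.01131

D_KL(Q||P) = 2.87120 - 0.13853 - 0.01131 = 2.72136 ≈ 2.7214 bits

These are NOT equal (difference: 1.1637 bits). KL divergence is asymmetric: D_KL(P||Q) ≠ D_KL(Q||P) in general.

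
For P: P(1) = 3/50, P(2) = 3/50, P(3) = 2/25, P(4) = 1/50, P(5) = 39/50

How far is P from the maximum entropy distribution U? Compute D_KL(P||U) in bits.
1.1509 bits

U(i) = 1/5 for all i

D_KL(P||U) = Σ P(x) log₂(P(x) / (1/5))
           = Σ P(x) log₂(P(x)) + log₂(5)
           = log₂(5) - H(P)

H(P) = -Σ P(x) log₂(P(x)):
  -P(1)·log₂(P(1)) = -(3/50)·log₂(3/50) = 0.24353
  -P(2)·log₂(P(2)) = -(3/50)·log₂(3/50) = 0.24353
  -P(3)·log₂(P(3)) = -(2/25)·log₂(2/25) = 0.29151
  -P(4)·log₂(P(4)) = -(1/50)·log₂(1/50) = 0.11288
  -P(5)·log₂(P(5)) = -(39/50)·log₂(39/50) = 0.27959
H(P) = 0.24353 + 0.24353 + 0.29151 + 0.11288 + 0.27959 = 1.17104 bits

log₂(5) = 2.32193 bits

D_KL(P||U) = 2.32193 - 1.17104 = 1.15089 ≈ 1.1509 bits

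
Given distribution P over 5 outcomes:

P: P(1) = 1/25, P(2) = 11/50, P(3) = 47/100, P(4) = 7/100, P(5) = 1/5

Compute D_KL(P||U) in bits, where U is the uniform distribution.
0.4107 bits

U(i) = 1/5 for all i

D_KL(P||U) = Σ P(x) log₂(P(x) / (1/5))
           = Σ P(x) log₂(P(x)) + log₂(5)
           = log₂(5) - H(P)

H(P) = -Σ P(x) log₂(P(x)):
  -P(1)·log₂(P(1)) = -(1/25)·log₂(1/25) = 0.18575
  -P(2)·log₂(P(2)) = -(11/50)·log₂(11/50) = 0.48057
  -P(3)·log₂(P(3)) = -(47/100)·log₂(47/100) = 0.51196
  -P(4)·log₂(P(4)) = -(7/100)·log₂(7/100) = 0.26856
  -P(5)·log₂(P(5)) = -(1/5)·log₂(1/5) = 0.46439
H(P) = 0.18575 + 0.48057 + 0.51196 + 0.26856 + 0.46439 = 1.91123 bits

log₂(5) = 2.32193 bits

D_KL(P||U) = 2.32193 - 1.91123 = 0.41070 ≈ 0.4107 bits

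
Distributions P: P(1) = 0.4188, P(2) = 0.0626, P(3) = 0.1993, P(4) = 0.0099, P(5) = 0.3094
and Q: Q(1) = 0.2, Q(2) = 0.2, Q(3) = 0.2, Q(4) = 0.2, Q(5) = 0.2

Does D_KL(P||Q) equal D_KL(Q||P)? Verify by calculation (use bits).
D_KL(P||Q) = 0.4925 bits, D_KL(Q||P) = 0.8643 bits. No — D_KL(P||Q) ≠ D_KL(Q||P) for this pair.

D_KL(P||Q) = Σ P(x) log₂(P(x)/Q(x))

Computing term by term:
  P(1)·log₂(P(1)/Q(1)) = 0.4188·log₂(0.4188/0.2) = 0.44655
  P(2)·log₂(P(2)/Q(2)) = 0.0626·log₂(0.0626/0.2) = -0.10490
  P(3)·log₂(P(3)/Q(3)) = 0.1993·log₂(0.1993/0.2) = -0.00101
  P(4)·log₂(P(4)/Q(4)) = 0.0099·log₂(0.0099/0.2) = -0.04293
  P(5)·log₂(P(5)/Q(5)) = 0.3094·log₂(0.3094/0.2) = 0.19476

D_KL(P||Q) = 0.44655 - 0.10490 - 0.00101 - 0.04293 + 0.19476 = 0.49247 ≈ 0.4925 bits

D_KL(Q||P) = Σ Q(x) log₂(Q(x)/P(x))

Computing term by term:
  Q(1)·log₂(Q(1)/P(1)) = 0.2·log₂(0.2/0.4188) = -0.21325
  Q(2)·log₂(Q(2)/P(2)) = 0.2·log₂(0.2/0.0626) = 0.33515
  Q(3)·log₂(Q(3)/P(3)) = 0.2·log₂(0.2/0.1993) = 0.00101
  Q(4)·log₂(Q(4)/P(4)) = 0.2·log₂(0.2/0.0099) = 0.86729
  Q(5)·log₂(Q(5)/P(5)) = 0.2·log₂(0.2/0.3094) = -0.12589

D_KL(Q||P) = -0.21325 + 0.33515 + 0.00101 + 0.86729 - 0.12589 = 0.86431 ≈ 0.8643 bits

These are NOT equal (difference: 0.3718 bits). KL divergence is asymmetric: D_KL(P||Q) ≠ D_KL(Q||P) in general.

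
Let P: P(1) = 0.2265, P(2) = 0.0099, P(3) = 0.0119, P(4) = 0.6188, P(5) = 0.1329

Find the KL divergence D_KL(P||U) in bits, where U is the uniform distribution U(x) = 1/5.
0.8792 bits

U(i) = 1/5 for all i

D_KL(P||U) = Σ P(x) log₂(P(x) / (1/5))
           = Σ P(x) log₂(P(x)) + log₂(5)
           = log₂(5) - H(P)

H(P) = -Σ P(x) log₂(P(x)):
  -P(1)·log₂(P(1)) = -(0.2265)·log₂(0.2265) = 0.48526
  -P(2)·log₂(P(2)) = -(0.0099)·log₂(0.0099) = 0.06592
  -P(3)·log₂(P(3)) = -(0.0119)·log₂(0.0119) = 0.07608
  -P(4)·log₂(P(4)) = -(0.6188)·log₂(0.6188) = 0.42849
  -P(5)·log₂(P(5)) = -(0.1329)·log₂(0.1329) = 0.38695
H(P) = 0.48526 + 0.06592 + 0.07608 + 0.42849 + 0.38695 = 1.44270 bits

log₂(5) = 2.32193 bits

D_KL(P||U) = 2.32193 - 1.44270 = 0.87923 ≈ 0.8792 bits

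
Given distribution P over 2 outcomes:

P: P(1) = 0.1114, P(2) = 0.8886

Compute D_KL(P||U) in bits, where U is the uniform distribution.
0.4959 bits

U(i) = 1/2 for all i

D_KL(P||U) = Σ P(x) log₂(P(x) / (1/2))
           = Σ P(x) log₂(P(x)) + log₂(2)
           = log₂(2) - H(P)

H(P) = -Σ P(x) log₂(P(x)):
  -P(1)·log₂(P(1)) = -(0.1114)·log₂(0.1114) = 0.35271
  -P(2)·log₂(P(2)) = -(0.8886)·log₂(0.8886) = 0.15141
H(P) = 0.35271 + 0.15141 = 0.50412 bits

log₂(2) = 1.00000 bits

D_KL(P||U) = 1.00000 - 0.50412 = 0.49588 ≈ 0.4959 bits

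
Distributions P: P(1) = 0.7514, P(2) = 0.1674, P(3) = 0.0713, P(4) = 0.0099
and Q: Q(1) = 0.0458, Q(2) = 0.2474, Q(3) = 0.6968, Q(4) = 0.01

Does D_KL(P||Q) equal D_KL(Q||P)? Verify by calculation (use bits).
D_KL(P||Q) = 2.7038 bits, D_KL(Q||P) = 2.2463 bits. No — D_KL(P||Q) ≠ D_KL(Q||P) for this pair.

D_KL(P||Q) = Σ P(x) log₂(P(x)/Q(x))

Computing term by term:
  P(1)·log₂(P(1)/Q(1)) = 0.7514·log₂(0.7514/0.0458) = 3.03277
  P(2)·log₂(P(2)/Q(2)) = 0.1674·log₂(0.1674/0.2474) = -0.09434
  P(3)·log₂(P(3)/Q(3)) = 0.0713·log₂(0.0713/0.6968) = -0.23449
  P(4)·log₂(P(4)/Q(4)) = 0.0099·log₂(0.0099/0.01) = -0.00014

D_KL(P||Q) = 3.03277 - 0.09434 - 0.23449 - 0.00014 = 2.70380 ≈ 2.7038 bits

D_KL(Q||P) = Σ Q(x) log₂(Q(x)/P(x))

Computing term by term:
  Q(1)·log₂(Q(1)/P(1)) = 0.0458·log₂(0.0458/0.7514) = -0.18486
  Q(2)·log₂(Q(2)/P(2)) = 0.2474·log₂(0.2474/0.1674) = 0.13942
  Q(3)·log₂(Q(3)/P(3)) = 0.6968·log₂(0.6968/0.0713) = 2.29162
  Q(4)·log₂(Q(4)/P(4)) = 0.01·log₂(0.01/0.0099) = 0.00014

D_KL(Q||P) = -0.18486 + 0.13942 + 2.29162 + 0.00014 = 2.24632 ≈ 2.2463 bits

These are NOT equal (difference: 0.4575 bits). KL divergence is asymmetric: D_KL(P||Q) ≠ D_KL(Q||P) in general.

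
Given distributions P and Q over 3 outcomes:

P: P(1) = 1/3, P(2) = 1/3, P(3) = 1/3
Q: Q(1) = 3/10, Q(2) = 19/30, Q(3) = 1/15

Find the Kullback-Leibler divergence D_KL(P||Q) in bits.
0.5160 bits

D_KL(P||Q) = Σ P(x) log₂(P(x)/Q(x))

Computing term by term:
  P(1)·log₂(P(1)/Q(1)) = (1/3)·log₂((1/3)/(3/10)) = 0.05067
  P(2)·log₂(P(2)/Q(2)) = (1/3)·log₂((1/3)/(19/30)) = -0.30867
  P(3)·log₂(P(3)/Q(3)) = (1/3)·log₂((1/3)/(1/15)) = 0.77398

D_KL(P||Q) = 0.05067 - 0.30867 + 0.77398 = 0.51598 ≈ 0.5160 bits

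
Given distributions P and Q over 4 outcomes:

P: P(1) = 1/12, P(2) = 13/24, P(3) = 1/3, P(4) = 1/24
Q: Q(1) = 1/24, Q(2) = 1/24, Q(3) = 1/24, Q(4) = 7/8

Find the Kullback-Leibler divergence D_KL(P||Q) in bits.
2.9047 bits

D_KL(P||Q) = Σ P(x) log₂(P(x)/Q(x))

Computing term by term:
  P(1)·log₂(P(1)/Q(1)) = (1/12)·log₂((1/12)/(1/24)) = 0.08333
  P(2)·log₂(P(2)/Q(2)) = (13/24)·log₂((13/24)/(1/24)) = 2.00440
  P(3)·log₂(P(3)/Q(3)) = (1/3)·log₂((1/3)/(1/24)) = 1.00000
  P(4)·log₂(P(4)/Q(4)) = (1/24)·log₂((1/24)/(7/8)) = -0.18301

D_KL(P||Q) = 0.08333 + 2.00440 + 1.00000 - 0.18301 = 2.90472 ≈ 2.9047 bits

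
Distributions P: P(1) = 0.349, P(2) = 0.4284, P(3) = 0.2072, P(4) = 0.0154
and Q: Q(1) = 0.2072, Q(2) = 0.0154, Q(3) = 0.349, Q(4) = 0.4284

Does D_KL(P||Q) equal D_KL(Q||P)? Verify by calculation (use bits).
D_KL(P||Q) = 2.0882 bits, D_KL(Q||P) = 2.0882 bits. Yes — for this pair D_KL(P||Q) = D_KL(Q||P).

D_KL(P||Q) = Σ P(x) log₂(P(x)/Q(x))

Computing term by term:
  P(1)·log₂(P(1)/Q(1)) = 0.349·log₂(0.349/0.2072) = 0.26252
  P(2)·log₂(P(2)/Q(2)) = 0.4284·log₂(0.4284/0.0154) = 2.05544
  P(3)·log₂(P(3)/Q(3)) = 0.2072·log₂(0.2072/0.349) = -0.15586
  P(4)·log₂(P(4)/Q(4)) = 0.0154·log₂(0.0154/0.4284) = -0.07389

D_KL(P||Q) = 0.26252 + 2.05544 - 0.15586 - 0.07389 = 2.08821 ≈ 2.0882 bits

D_KL(Q||P) = Σ Q(x) log₂(Q(x)/P(x))

Computing term by term:
  Q(1)·log₂(Q(1)/P(1)) = 0.2072·log₂(0.2072/0.349) = -0.15586
  Q(2)·log₂(Q(2)/P(2)) = 0.0154·log₂(0.0154/0.4284) = -0.07389
  Q(3)·log₂(Q(3)/P(3)) = 0.349·log₂(0.349/0.2072) = 0.26252
  Q(4)·log₂(Q(4)/P(4)) = 0.4284·log₂(0.4284/0.0154) = 2.05544

D_KL(Q||P) = -0.15586 - 0.07389 + 0.26252 + 2.05544 = 2.08821 ≈ 2.0882 bits

These ARE equal here. Q is P with outcomes relabeled (Q(1) = P(3), Q(2) = P(4), Q(3) = P(1), Q(4) = P(2)) by a relabeling that is its own inverse, so the two sums contain exactly the same terms in a different order. This is a special case — KL divergence is not symmetric in general: D_KL(P||Q) ≠ D_KL(Q||P) for most P, Q.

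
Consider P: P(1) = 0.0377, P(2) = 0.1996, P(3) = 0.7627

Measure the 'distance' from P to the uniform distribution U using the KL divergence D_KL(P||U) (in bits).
0.6446 bits

U(i) = 1/3 for all i

D_KL(P||U) = Σ P(x) log₂(P(x) / (1/3))
           = Σ P(x) log₂(P(x)) + log₂(3)
           = log₂(3) - H(P)

H(P) = -Σ P(x) log₂(P(x)):
  -P(1)·log₂(P(1)) = -(0.0377)·log₂(0.0377) = 0.17829
  -P(2)·log₂(P(2)) = -(0.1996)·log₂(0.1996) = 0.46403
  -P(3)·log₂(P(3)) = -(0.7627)·log₂(0.7627) = 0.29807
H(P) = 0.17829 + 0.46403 + 0.29807 = 0.94039 bits

log₂(3) = 1.58496 bits

D_KL(P||U) = 1.58496 - 0.94039 = 0.64457 ≈ 0.6446 bits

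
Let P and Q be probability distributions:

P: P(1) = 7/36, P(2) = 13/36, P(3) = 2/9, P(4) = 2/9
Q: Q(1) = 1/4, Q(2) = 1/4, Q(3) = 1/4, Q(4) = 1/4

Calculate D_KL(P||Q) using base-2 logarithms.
0.0456 bits

D_KL(P||Q) = Σ P(x) log₂(P(x)/Q(x))

Computing term by term:
  P(1)·log₂(P(1)/Q(1)) = (7/36)·log₂((7/36)/(1/4)) = -0.07050
  P(2)·log₂(P(2)/Q(2)) = (13/36)·log₂((13/36)/(1/4)) = 0.19157
  P(3)·log₂(P(3)/Q(3)) = (2/9)·log₂((2/9)/(1/4)) = -0.03776
  P(4)·log₂(P(4)/Q(4)) = (2/9)·log₂((2/9)/(1/4)) = -0.03776

D_KL(P||Q) = -0.07050 + 0.19157 - 0.03776 - 0.03776 = 0.04555 ≈ 0.0456 bits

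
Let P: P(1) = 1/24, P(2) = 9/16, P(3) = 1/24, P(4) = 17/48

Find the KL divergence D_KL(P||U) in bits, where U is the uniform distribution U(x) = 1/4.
0.6206 bits

U(i) = 1/4 for all i

D_KL(P||U) = Σ P(x) log₂(P(x) / (1/4))
           = Σ P(x) log₂(P(x)) + log₂(4)
           = log₂(4) - H(P)

H(P) = -Σ P(x) log₂(P(x)):
  -P(1)·log₂(P(1)) = -(1/24)·log₂(1/24) = 0.19104
  -P(2)·log₂(P(2)) = -(9/16)·log₂(9/16) = 0.46692
  -P(3)·log₂(P(3)) = -(1/24)·log₂(1/24) = 0.19104
  -P(4)·log₂(P(4)) = -(17/48)·log₂(17/48) = 0.53036
H(P) = 0.19104 + 0.46692 + 0.19104 + 0.53036 = 1.37936 bits

log₂(4) = 2.00000 bits

D_KL(P||U) = 2.00000 - 1.37936 = 0.62064 ≈ 0.6206 bits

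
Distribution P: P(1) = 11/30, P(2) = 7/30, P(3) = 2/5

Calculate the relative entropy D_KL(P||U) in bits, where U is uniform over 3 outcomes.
0.0356 bits

U(i) = 1/3 for all i

D_KL(P||U) = Σ P(x) log₂(P(x) / (1/3))
           = Σ P(x) log₂(P(x)) + log₂(3)
           = log₂(3) - H(P)

H(P) = -Σ P(x) log₂(P(x)):
  -P(1)·log₂(P(1)) = -(11/30)·log₂(11/30) = 0.53073
  -P(2)·log₂(P(2)) = -(7/30)·log₂(7/30) = 0.48989
  -P(3)·log₂(P(3)) = -(2/5)·log₂(2/5) = 0.52877
H(P) = 0.53073 + 0.48989 + 0.52877 = 1.54939 bits

log₂(3) = 1.58496 bits

D_KL(P||U) = 1.58496 - 1.54939 = 0.03557 ≈ 0.0356 bits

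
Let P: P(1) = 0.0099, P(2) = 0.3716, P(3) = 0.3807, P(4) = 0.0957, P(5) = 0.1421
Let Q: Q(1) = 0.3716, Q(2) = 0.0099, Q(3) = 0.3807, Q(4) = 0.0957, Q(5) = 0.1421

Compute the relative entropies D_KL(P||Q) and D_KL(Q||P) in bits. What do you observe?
D_KL(P||Q) = 1.8918 bits, D_KL(Q||P) = 1.8918 bits. The two directions give the same value here, because Q is a self-inverse relabeling of P; in general KL divergence is asymmetric.

D_KL(P||Q) = Σ P(x) log₂(P(x)/Q(x))

Computing term by term:
  P(1)·log₂(P(1)/Q(1)) = 0.0099·log₂(0.0099/0.3716) = -0.05178
  P(2)·log₂(P(2)/Q(2)) = 0.3716·log₂(0.3716/0.0099) = 1.94353
  P(3)·log₂(P(3)/Q(3)) = 0.3807·log₂(0.3807/0.3807) = 0.00000
  P(4)·log₂(P(4)/Q(4)) = 0.0957·log₂(0.0957/0.0957) = 0.00000
  P(5)·log₂(P(5)/Q(5)) = 0.1421·log₂(0.1421/0.1421) = 0.00000

D_KL(P||Q) = -0.05178 + 1.94353 + 0.00000 + 0.00000 + 0.00000 = 1.89175 ≈ 1.8918 bits

D_KL(Q||P) = Σ Q(x) log₂(Q(x)/P(x))

Computing term by term:
  Q(1)·log₂(Q(1)/P(1)) = 0.3716·log₂(0.3716/0.0099) = 1.94353
  Q(2)·log₂(Q(2)/P(2)) = 0.0099·log₂(0.0099/0.3716) = -0.05178
  Q(3)·log₂(Q(3)/P(3)) = 0.3807·log₂(0.3807/0.3807) = 0.00000
  Q(4)·log₂(Q(4)/P(4)) = 0.0957·log₂(0.0957/0.0957) = 0.00000
  Q(5)·log₂(Q(5)/P(5)) = 0.1421·log₂(0.1421/0.1421) = 0.00000

D_KL(Q||P) = 1.94353 - 0.05178 + 0.00000 + 0.00000 + 0.00000 = 1.89175 ≈ 1.8918 bits

These ARE equal here. Q is P with outcomes relabeled (Q(1) = P(2), Q(2) = P(1)) by a relabeling that is its own inverse, so the two sums contain exactly the same terms in a different order. This is a special case — KL divergence is not symmetric in general: D_KL(P||Q) ≠ D_KL(Q||P) for most P, Q.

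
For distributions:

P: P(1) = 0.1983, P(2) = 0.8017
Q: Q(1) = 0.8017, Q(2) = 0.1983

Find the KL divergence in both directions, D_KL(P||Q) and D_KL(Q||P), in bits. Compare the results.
D_KL(P||Q) = 1.2161 bits, D_KL(Q||P) = 1.2161 bits. The two directions give exactly the same value for this pair.

D_KL(P||Q) = Σ P(x) log₂(P(x)/Q(x))

Computing term by term:
  P(1)·log₂(P(1)/Q(1)) = 0.1983·log₂(0.1983/0.8017) = -0.39965
  P(2)·log₂(P(2)/Q(2)) = 0.8017·log₂(0.8017/0.1983) = 1.61573

D_KL(P||Q) = -0.39965 + 1.61573 = 1.21608 ≈ 1.2161 bits

D_KL(Q||P) = Σ Q(x) log₂(Q(x)/P(x))

Computing term by term:
  Q(1)·log₂(Q(1)/P(1)) = 0.8017·log₂(0.8017/0.1983) = 1.61573
  Q(2)·log₂(Q(2)/P(2)) = 0.1983·log₂(0.1983/0.8017) = -0.39965

D_KL(Q||P) = 1.61573 - 0.39965 = 1.21608 ≈ 1.2161 bits

These ARE equal here. Q is P with outcomes relabeled (Q(1) = P(2), Q(2) = P(1)) by a relabeling that is its own inverse, so the two sums contain exactly the same terms in a different order. This is a special case — KL divergence is not symmetric in general: D_KL(P||Q) ≠ D_KL(Q||P) for most P, Q.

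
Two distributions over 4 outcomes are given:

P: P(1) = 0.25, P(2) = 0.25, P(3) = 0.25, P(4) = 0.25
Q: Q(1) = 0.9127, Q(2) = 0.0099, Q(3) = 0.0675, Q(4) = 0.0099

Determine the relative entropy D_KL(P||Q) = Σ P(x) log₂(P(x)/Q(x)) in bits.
2.3344 bits

D_KL(P||Q) = Σ P(x) log₂(P(x)/Q(x))

Computing term by term:
  P(1)·log₂(P(1)/Q(1)) = 0.25·log₂(0.25/0.9127) = -0.46705
  P(2)·log₂(P(2)/Q(2)) = 0.25·log₂(0.25/0.0099) = 1.16459
  P(3)·log₂(P(3)/Q(3)) = 0.25·log₂(0.25/0.0675) = 0.47224
  P(4)·log₂(P(4)/Q(4)) = 0.25·log₂(0.25/0.0099) = 1.16459

D_KL(P||Q) = -0.46705 + 1.16459 + 0.47224 + 1.16459 = 2.33437 ≈ 2.3344 bits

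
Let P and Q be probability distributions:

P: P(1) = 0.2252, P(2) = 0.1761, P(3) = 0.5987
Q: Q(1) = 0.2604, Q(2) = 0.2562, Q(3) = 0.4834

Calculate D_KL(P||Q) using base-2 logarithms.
0.0423 bits

D_KL(P||Q) = Σ P(x) log₂(P(x)/Q(x))

Computing term by term:
  P(1)·log₂(P(1)/Q(1)) = 0.2252·log₂(0.2252/0.2604) = -0.04718
  P(2)·log₂(P(2)/Q(2)) = 0.1761·log₂(0.1761/0.2562) = -0.09525
  P(3)·log₂(P(3)/Q(3)) = 0.5987·log₂(0.5987/0.4834) = 0.18477

D_KL(P||Q) = -0.04718 - 0.09525 + 0.18477 = 0.04234 ≈ 0.0423 bits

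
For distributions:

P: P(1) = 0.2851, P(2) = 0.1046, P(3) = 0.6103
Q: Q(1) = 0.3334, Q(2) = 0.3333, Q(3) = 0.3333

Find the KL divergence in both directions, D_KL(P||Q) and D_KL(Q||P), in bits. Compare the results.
D_KL(P||Q) = 0.2934 bits, D_KL(Q||P) = 0.3417 bits. D_KL(Q||P) is larger than D_KL(P||Q) by 0.0483 bits; the two directions differ.

D_KL(P||Q) = Σ P(x) log₂(P(x)/Q(x))

Computing term by term:
  P(1)·log₂(P(1)/Q(1)) = 0.2851·log₂(0.2851/0.3334) = -0.06437
  P(2)·log₂(P(2)/Q(2)) = 0.1046·log₂(0.1046/0.3333) = -0.17488
  P(3)·log₂(P(3)/Q(3)) = 0.6103·log₂(0.6103/0.3333) = 0.53261

D_KL(P||Q) = -0.06437 - 0.17488 + 0.53261 = 0.29336 ≈ 0.2934 bits

D_KL(Q||P) = Σ Q(x) log₂(Q(x)/P(x))

Computing term by term:
  Q(1)·log₂(Q(1)/P(1)) = 0.3334·log₂(0.3334/0.2851) = 0.07528
  Q(2)·log₂(Q(2)/P(2)) = 0.3333·log₂(0.3333/0.1046) = 0.55726
  Q(3)·log₂(Q(3)/P(3)) = 0.3333·log₂(0.3333/0.6103) = -0.29087

D_KL(Q||P) = 0.07528 + 0.55726 - 0.29087 = 0.34167 ≈ 0.3417 bits

These are NOT equal (difference: 0.0483 bits). KL divergence is asymmetric: D_KL(P||Q) ≠ D_KL(Q||P) in general.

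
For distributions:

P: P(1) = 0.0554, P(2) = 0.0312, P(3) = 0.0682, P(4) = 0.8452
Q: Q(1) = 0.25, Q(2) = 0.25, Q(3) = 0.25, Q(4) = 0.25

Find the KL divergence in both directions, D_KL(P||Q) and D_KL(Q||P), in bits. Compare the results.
D_KL(P||Q) = 1.1434 bits, D_KL(Q||P) = 1.3233 bits. D_KL(Q||P) is larger than D_KL(P||Q) by 0.1799 bits; the two directions differ.

D_KL(P||Q) = Σ P(x) log₂(P(x)/Q(x))

Computing term by term:
  P(1)·log₂(P(1)/Q(1)) = 0.0554·log₂(0.0554/0.25) = -0.12044
  P(2)·log₂(P(2)/Q(2)) = 0.0312·log₂(0.0312/0.25) = -0.09367
  P(3)·log₂(P(3)/Q(3)) = 0.0682·log₂(0.0682/0.25) = -0.12781
  P(4)·log₂(P(4)/Q(4)) = 0.8452·log₂(0.8452/0.25) = 1.48532

D_KL(P||Q) = -0.12044 - 0.09367 - 0.12781 + 1.48532 = 1.14340 ≈ 1.1434 bits

D_KL(Q||P) = Σ Q(x) log₂(Q(x)/P(x))

Computing term by term:
  Q(1)·log₂(Q(1)/P(1)) = 0.25·log₂(0.25/0.0554) = 0.54349
  Q(2)·log₂(Q(2)/P(2)) = 0.25·log₂(0.25/0.0312) = 0.75058
  Q(3)·log₂(Q(3)/P(3)) = 0.25·log₂(0.25/0.0682) = 0.46852
  Q(4)·log₂(Q(4)/P(4)) = 0.25·log₂(0.25/0.8452) = -0.43934

D_KL(Q||P) = 0.54349 + 0.75058 + 0.46852 - 0.43934 = 1.32325 ≈ 1.3233 bits

These are NOT equal (difference: 0.1799 bits). KL divergence is asymmetric: D_KL(P||Q) ≠ D_KL(Q||P) in general.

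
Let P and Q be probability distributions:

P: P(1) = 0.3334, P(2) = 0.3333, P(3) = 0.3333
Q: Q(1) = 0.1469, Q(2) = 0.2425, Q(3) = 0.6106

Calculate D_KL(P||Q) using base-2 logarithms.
0.2560 bits

D_KL(P||Q) = Σ P(x) log₂(P(x)/Q(x))

Computing term by term:
  P(1)·log₂(P(1)/Q(1)) = 0.3334·log₂(0.3334/0.1469) = 0.39422
  P(2)·log₂(P(2)/Q(2)) = 0.3333·log₂(0.3333/0.2425) = 0.15293
  P(3)·log₂(P(3)/Q(3)) = 0.3333·log₂(0.3333/0.6106) = -0.29111

D_KL(P||Q) = 0.39422 + 0.15293 - 0.29111 = 0.25604 ≈ 0.2560 bits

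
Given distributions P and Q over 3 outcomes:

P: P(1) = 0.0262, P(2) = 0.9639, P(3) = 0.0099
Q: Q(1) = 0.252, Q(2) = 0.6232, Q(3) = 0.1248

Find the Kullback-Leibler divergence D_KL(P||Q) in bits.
0.4847 bits

D_KL(P||Q) = Σ P(x) log₂(P(x)/Q(x))

Computing term by term:
  P(1)·log₂(P(1)/Q(1)) = 0.0262·log₂(0.0262/0.252) = -0.08556
  P(2)·log₂(P(2)/Q(2)) = 0.9639·log₂(0.9639/0.6232) = 0.60647
  P(3)·log₂(P(3)/Q(3)) = 0.0099·log₂(0.0099/0.1248) = -0.03619

D_KL(P||Q) = -0.08556 + 0.60647 - 0.03619 = 0.48472 ≈ 0.4847 bits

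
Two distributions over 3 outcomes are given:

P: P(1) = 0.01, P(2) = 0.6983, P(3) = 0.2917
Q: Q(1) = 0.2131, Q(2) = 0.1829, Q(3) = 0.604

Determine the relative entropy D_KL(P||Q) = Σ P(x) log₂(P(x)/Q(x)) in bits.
0.9992 bits

D_KL(P||Q) = Σ P(x) log₂(P(x)/Q(x))

Computing term by term:
  P(1)·log₂(P(1)/Q(1)) = 0.01·log₂(0.01/0.2131) = -0.04413
  P(2)·log₂(P(2)/Q(2)) = 0.6983·log₂(0.6983/0.1829) = 1.34967
  P(3)·log₂(P(3)/Q(3)) = 0.2917·log₂(0.2917/0.604) = -0.30630

D_KL(P||Q) = -0.04413 + 1.34967 - 0.30630 = 0.99924 ≈ 0.9992 bits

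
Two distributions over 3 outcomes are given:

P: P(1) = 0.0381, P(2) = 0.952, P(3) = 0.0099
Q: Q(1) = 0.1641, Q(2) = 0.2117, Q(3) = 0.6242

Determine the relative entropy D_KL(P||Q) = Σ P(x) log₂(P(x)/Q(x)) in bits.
1.9254 bits

D_KL(P||Q) = Σ P(x) log₂(P(x)/Q(x))

Computing term by term:
  P(1)·log₂(P(1)/Q(1)) = 0.0381·log₂(0.0381/0.1641) = -0.08027
  P(2)·log₂(P(2)/Q(2)) = 0.952·log₂(0.952/0.2117) = 2.06483
  P(3)·log₂(P(3)/Q(3)) = 0.0099·log₂(0.0099/0.6242) = -0.05919

D_KL(P||Q) = -0.08027 + 2.06483 - 0.05919 = 1.92537 ≈ 1.9254 bits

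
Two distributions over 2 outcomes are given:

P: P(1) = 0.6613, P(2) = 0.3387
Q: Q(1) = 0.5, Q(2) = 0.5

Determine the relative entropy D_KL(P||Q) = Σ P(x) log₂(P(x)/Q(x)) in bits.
0.0764 bits

D_KL(P||Q) = Σ P(x) log₂(P(x)/Q(x))

Computing term by term:
  P(1)·log₂(P(1)/Q(1)) = 0.6613·log₂(0.6613/0.5) = 0.26675
  P(2)·log₂(P(2)/Q(2)) = 0.3387·log₂(0.3387/0.5) = -0.19032

D_KL(P||Q) = 0.26675 - 0.19032 = 0.07643 ≈ 0.0764 bits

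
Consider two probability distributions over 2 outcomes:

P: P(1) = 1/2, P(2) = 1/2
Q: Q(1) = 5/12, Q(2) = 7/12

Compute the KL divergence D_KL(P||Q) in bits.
0.0203 bits

D_KL(P||Q) = Σ P(x) log₂(P(x)/Q(x))

Computing term by term:
  P(1)·log₂(P(1)/Q(1)) = (1/2)·log₂((1/2)/(5/12)) = 0.13152
  P(2)·log₂(P(2)/Q(2)) = (1/2)·log₂((1/2)/(7/12)) = -0.11120

D_KL(P||Q) = 0.13152 - 0.11120 = 0.02032 ≈ 0.0203 bits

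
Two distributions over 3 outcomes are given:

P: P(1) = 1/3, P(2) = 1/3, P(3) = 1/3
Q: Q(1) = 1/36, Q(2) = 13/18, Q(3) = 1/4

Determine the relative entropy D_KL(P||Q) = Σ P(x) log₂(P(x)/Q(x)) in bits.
0.9615 bits

D_KL(P||Q) = Σ P(x) log₂(P(x)/Q(x))

Computing term by term:
  P(1)·log₂(P(1)/Q(1)) = (1/3)·log₂((1/3)/(1/36)) = 1.19499
  P(2)·log₂(P(2)/Q(2)) = (1/3)·log₂((1/3)/(13/18)) = -0.37183
  P(3)·log₂(P(3)/Q(3)) = (1/3)·log₂((1/3)/(1/4)) = 0.13835

D_KL(P||Q) = 1.19499 - 0.37183 + 0.13835 = 0.96151 ≈ 0.9615 bits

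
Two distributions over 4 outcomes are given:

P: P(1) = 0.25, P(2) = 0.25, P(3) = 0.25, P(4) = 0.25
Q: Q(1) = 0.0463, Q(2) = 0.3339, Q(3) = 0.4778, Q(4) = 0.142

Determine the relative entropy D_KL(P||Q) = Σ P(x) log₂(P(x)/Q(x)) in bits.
0.4742 bits

D_KL(P||Q) = Σ P(x) log₂(P(x)/Q(x))

Computing term by term:
  P(1)·log₂(P(1)/Q(1)) = 0.25·log₂(0.25/0.0463) = 0.60821
  P(2)·log₂(P(2)/Q(2)) = 0.25·log₂(0.25/0.3339) = -0.10437
  P(3)·log₂(P(3)/Q(3)) = 0.25·log₂(0.25/0.4778) = -0.23362
  P(4)·log₂(P(4)/Q(4)) = 0.25·log₂(0.25/0.142) = 0.20401

D_KL(P||Q) = 0.60821 - 0.10437 - 0.23362 + 0.20401 = 0.47423 ≈ 0.4742 bits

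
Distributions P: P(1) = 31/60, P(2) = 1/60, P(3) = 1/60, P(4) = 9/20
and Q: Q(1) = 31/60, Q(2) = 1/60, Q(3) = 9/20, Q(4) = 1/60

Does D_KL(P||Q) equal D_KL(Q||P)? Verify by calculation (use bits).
D_KL(P||Q) = 2.0605 bits, D_KL(Q||P) = 2.0605 bits. Yes — for this pair D_KL(P||Q) = D_KL(Q||P).

D_KL(P||Q) = Σ P(x) log₂(P(x)/Q(x))

Computing term by term:
  P(1)·log₂(P(1)/Q(1)) = (31/60)·log₂((31/60)/(31/60)) = 0.00000
  P(2)·log₂(P(2)/Q(2)) = (1/60)·log₂((1/60)/(1/60)) = 0.00000
  P(3)·log₂(P(3)/Q(3)) = (1/60)·log₂((1/60)/(9/20)) = -0.07925
  P(4)·log₂(P(4)/Q(4)) = (9/20)·log₂((9/20)/(1/60)) = 2.13970

D_KL(P||Q) = 0.00000 + 0.00000 - 0.07925 + 2.13970 = 2.06045 ≈ 2.0605 bits

D_KL(Q||P) = Σ Q(x) log₂(Q(x)/P(x))

Computing term by term:
  Q(1)·log₂(Q(1)/P(1)) = (31/60)·log₂((31/60)/(31/60)) = 0.00000
  Q(2)·log₂(Q(2)/P(2)) = (1/60)·log₂((1/60)/(1/60)) = 0.00000
  Q(3)·log₂(Q(3)/P(3)) = (9/20)·log₂((9/20)/(1/60)) = 2.13970
  Q(4)·log₂(Q(4)/P(4)) = (1/60)·log₂((1/60)/(9/20)) = -0.07925

D_KL(Q||P) = 0.00000 + 0.00000 + 2.13970 - 0.07925 = 2.06045 ≈ 2.0605 bits

These ARE equal here. Q is P with outcomes relabeled (Q(3) = P(4), Q(4) = P(3)) by a relabeling that is its own inverse, so the two sums contain exactly the same terms in a different order. This is a special case — KL divergence is not symmetric in general: D_KL(P||Q) ≠ D_KL(Q||P) for most P, Q.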